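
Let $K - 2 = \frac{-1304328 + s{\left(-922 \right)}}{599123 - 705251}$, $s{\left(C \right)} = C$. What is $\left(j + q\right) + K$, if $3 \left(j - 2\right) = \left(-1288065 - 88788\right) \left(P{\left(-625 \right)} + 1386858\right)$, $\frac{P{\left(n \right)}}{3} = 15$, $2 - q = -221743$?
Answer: $- \frac{33776313039567631}{53064} \approx -6.3652 \cdot 10^{11}$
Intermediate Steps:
$q = 221745$ ($q = 2 - -221743 = 2 + 221743 = 221745$)
$P{\left(n \right)} = 45$ ($P{\left(n \right)} = 3 \cdot 15 = 45$)
$K = \frac{758753}{53064}$ ($K = 2 + \frac{-1304328 - 922}{599123 - 705251} = 2 - \frac{1305250}{-106128} = 2 - - \frac{652625}{53064} = 2 + \frac{652625}{53064} = \frac{758753}{53064} \approx 14.299$)
$j = -636520518751$ ($j = 2 + \frac{\left(-1288065 - 88788\right) \left(45 + 1386858\right)}{3} = 2 + \frac{\left(-1376853\right) 1386903}{3} = 2 + \frac{1}{3} \left(-1909561556259\right) = 2 - 636520518753 = -636520518751$)
$\left(j + q\right) + K = \left(-636520518751 + 221745\right) + \frac{758753}{53064} = -636520297006 + \frac{758753}{53064} = - \frac{33776313039567631}{53064}$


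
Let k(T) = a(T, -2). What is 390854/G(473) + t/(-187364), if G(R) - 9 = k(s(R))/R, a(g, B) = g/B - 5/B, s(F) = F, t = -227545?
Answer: 34639636682423/753765372 ≈ 45955.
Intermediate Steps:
a(g, B) = -5/B + g/B
k(T) = 5/2 - T/2 (k(T) = (-5 + T)/(-2) = -(-5 + T)/2 = 5/2 - T/2)
G(R) = 9 + (5/2 - R/2)/R
390854/G(473) + t/(-187364) = 390854/(((1/2)*(5 + 17*473)/473)) - 227545/(-187364) = 390854/(((1/2)*(1/473)*(5 + 8041))) - 227545*(-1/187364) = 390854/(((1/2)*(1/473)*8046)) + 227545/187364 = 390854/(4023/473) + 227545/187364 = 390854*(473/4023) + 227545/187364 = 184873942/4023 + 227545/187364 = 34639636682423/753765372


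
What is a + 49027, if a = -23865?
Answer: 25162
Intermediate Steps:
a + 49027 = -23865 + 49027 = 25162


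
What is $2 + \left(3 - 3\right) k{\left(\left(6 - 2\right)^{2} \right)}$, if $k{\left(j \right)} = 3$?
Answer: $2$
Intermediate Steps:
$2 + \left(3 - 3\right) k{\left(\left(6 - 2\right)^{2} \right)} = 2 + \left(3 - 3\right) 3 = 2 + 0 \cdot 3 = 2 + 0 = 2$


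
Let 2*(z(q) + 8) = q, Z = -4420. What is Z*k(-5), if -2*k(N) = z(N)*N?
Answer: 116025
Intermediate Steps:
z(q) = -8 + q/2
k(N) = -N*(-8 + N/2)/2 (k(N) = -(-8 + N/2)*N/2 = -N*(-8 + N/2)/2)
Z*k(-5) = -1105*(-5)*(16 - 1*(-5)) = -1105*(-5)*(16 + 5) = -1105*(-5)*21 = -4420*(-105/4) = 116025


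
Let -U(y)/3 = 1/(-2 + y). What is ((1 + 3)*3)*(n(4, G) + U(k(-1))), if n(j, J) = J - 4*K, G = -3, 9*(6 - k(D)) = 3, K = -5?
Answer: 2136/11 ≈ 194.18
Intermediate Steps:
k(D) = 17/3 (k(D) = 6 - ⅑*3 = 6 - ⅓ = 17/3)
n(j, J) = 20 + J (n(j, J) = J - 4*(-5) = J + 20 = 20 + J)
U(y) = -3/(-2 + y)
((1 + 3)*3)*(n(4, G) + U(k(-1))) = ((1 + 3)*3)*((20 - 3) - 3/(-2 + 17/3)) = (4*3)*(17 - 3/11/3) = 12*(17 - 3*3/11) = 12*(17 - 9/11) = 12*(178/11) = 2136/11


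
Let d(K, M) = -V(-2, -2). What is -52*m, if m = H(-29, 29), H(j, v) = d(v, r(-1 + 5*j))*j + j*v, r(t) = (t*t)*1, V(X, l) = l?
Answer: 46748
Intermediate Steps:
r(t) = t² (r(t) = t²*1 = t²)
d(K, M) = 2 (d(K, M) = -1*(-2) = 2)
H(j, v) = 2*j + j*v
m = -899 (m = -29*(2 + 29) = -29*31 = -899)
-52*m = -52*(-899) = 46748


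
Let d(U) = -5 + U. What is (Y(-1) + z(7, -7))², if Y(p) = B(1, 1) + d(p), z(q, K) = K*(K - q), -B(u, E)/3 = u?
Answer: 7921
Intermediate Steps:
B(u, E) = -3*u
Y(p) = -8 + p (Y(p) = -3*1 + (-5 + p) = -3 + (-5 + p) = -8 + p)
(Y(-1) + z(7, -7))² = ((-8 - 1) - 7*(-7 - 1*7))² = (-9 - 7*(-7 - 7))² = (-9 - 7*(-14))² = (-9 + 98)² = 89² = 7921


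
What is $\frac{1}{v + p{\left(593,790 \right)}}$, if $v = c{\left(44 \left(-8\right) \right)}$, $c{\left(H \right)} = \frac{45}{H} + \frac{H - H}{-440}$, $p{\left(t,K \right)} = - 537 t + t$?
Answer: $- \frac{352}{111882541} \approx -3.1462 \cdot 10^{-6}$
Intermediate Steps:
$p{\left(t,K \right)} = - 536 t$
$c{\left(H \right)} = \frac{45}{H}$ ($c{\left(H \right)} = \frac{45}{H} + 0 \left(- \frac{1}{440}\right) = \frac{45}{H} + 0 = \frac{45}{H}$)
$v = - \frac{45}{352}$ ($v = \frac{45}{44 \left(-8\right)} = \frac{45}{-352} = 45 \left(- \frac{1}{352}\right) = - \frac{45}{352} \approx -0.12784$)
$\frac{1}{v + p{\left(593,790 \right)}} = \frac{1}{- \frac{45}{352} - 317848} = \frac{1}{- \frac{111882541}{352}} = - \frac{352}{111882541}$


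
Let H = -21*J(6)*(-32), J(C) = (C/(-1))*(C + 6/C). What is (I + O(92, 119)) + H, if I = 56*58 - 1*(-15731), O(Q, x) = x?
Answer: -9126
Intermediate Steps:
J(C) = -C*(C + 6/C) (J(C) = (C*(-1))*(C + 6/C) = (-C)*(C + 6/C) = -C*(C + 6/C))
I = 18979 (I = 3248 + 15731 = 18979)
H = -28224 (H = -21*(-6 - 1*6²)*(-32) = -21*(-6 - 1*36)*(-32) = -21*(-6 - 36)*(-32) = -21*(-42)*(-32) = 882*(-32) = -28224)
(I + O(92, 119)) + H = (18979 + 119) - 28224 = 19098 - 28224 = -9126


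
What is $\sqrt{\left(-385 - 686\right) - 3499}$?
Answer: $i \sqrt{4570} \approx 67.602 i$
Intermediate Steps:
$\sqrt{\left(-385 - 686\right) - 3499} = \sqrt{-1071 - 3499} = \sqrt{-4570} = i \sqrt{4570}$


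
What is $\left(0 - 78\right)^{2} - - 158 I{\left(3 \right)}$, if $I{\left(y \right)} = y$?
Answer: $6558$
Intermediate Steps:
$\left(0 - 78\right)^{2} - - 158 I{\left(3 \right)} = \left(0 - 78\right)^{2} - \left(-158\right) 3 = \left(-78\right)^{2} - -474 = 6084 + 474 = 6558$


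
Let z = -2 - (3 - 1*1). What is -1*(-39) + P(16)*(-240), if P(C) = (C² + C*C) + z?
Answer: -121881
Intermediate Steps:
z = -4 (z = -2 - (3 - 1) = -2 - 1*2 = -2 - 2 = -4)
P(C) = -4 + 2*C² (P(C) = (C² + C*C) - 4 = (C² + C²) - 4 = 2*C² - 4 = -4 + 2*C²)
-1*(-39) + P(16)*(-240) = -1*(-39) + (-4 + 2*16²)*(-240) = 39 + (-4 + 2*256)*(-240) = 39 + (-4 + 512)*(-240) = 39 + 508*(-240) = 39 - 121920 = -121881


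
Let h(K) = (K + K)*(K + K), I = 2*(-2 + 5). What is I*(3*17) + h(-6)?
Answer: 450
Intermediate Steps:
I = 6 (I = 2*3 = 6)
h(K) = 4*K² (h(K) = (2*K)*(2*K) = 4*K²)
I*(3*17) + h(-6) = 6*(3*17) + 4*(-6)² = 6*51 + 4*36 = 306 + 144 = 450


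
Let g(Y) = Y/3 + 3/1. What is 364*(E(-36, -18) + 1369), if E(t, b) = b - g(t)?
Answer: 495040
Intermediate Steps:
g(Y) = 3 + Y/3 (g(Y) = Y*(1/3) + 3*1 = Y/3 + 3 = 3 + Y/3)
E(t, b) = -3 + b - t/3 (E(t, b) = b - (3 + t/3) = b + (-3 - t/3) = -3 + b - t/3)
364*(E(-36, -18) + 1369) = 364*((-3 - 18 - 1/3*(-36)) + 1369) = 364*((-3 - 18 + 12) + 1369) = 364*(-9 + 1369) = 364*1360 = 495040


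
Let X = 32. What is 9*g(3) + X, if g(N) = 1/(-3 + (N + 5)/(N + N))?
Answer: 133/5 ≈ 26.600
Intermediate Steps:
g(N) = 1/(-3 + (5 + N)/(2*N)) (g(N) = 1/(-3 + (5 + N)/((2*N))) = 1/(-3 + (5 + N)*(1/(2*N))) = 1/(-3 + (5 + N)/(2*N)))
9*g(3) + X = 9*(-2*3/(-5 + 5*3)) + 32 = 9*(-2*3/(-5 + 15)) + 32 = 9*(-2*3/10) + 32 = 9*(-2*3*1/10) + 32 = 9*(-3/5) + 32 = -27/5 + 32 = 133/5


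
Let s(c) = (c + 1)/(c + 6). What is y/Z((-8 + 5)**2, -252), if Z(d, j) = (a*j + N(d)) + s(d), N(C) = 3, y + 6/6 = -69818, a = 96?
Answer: 209457/72565 ≈ 2.8865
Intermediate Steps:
y = -69819 (y = -1 - 69818 = -69819)
s(c) = (1 + c)/(6 + c)
Z(d, j) = 3 + 96*j + (1 + d)/(6 + d) (Z(d, j) = (96*j + 3) + (1 + d)/(6 + d) = (3 + 96*j) + (1 + d)/(6 + d) = 3 + 96*j + (1 + d)/(6 + d))
y/Z((-8 + 5)**2, -252) = -69819*(6 + (-8 + 5)**2)/(1 + (-8 + 5)**2 + 3*(1 + 32*(-252))*(6 + (-8 + 5)**2)) = -69819*(6 + (-3)**2)/(1 + (-3)**2 + 3*(1 - 8064)*(6 + (-3)**2)) = -69819*(6 + 9)/(1 + 9 + 3*(-8063)*(6 + 9)) = -69819*15/(1 + 9 + 3*(-8063)*15) = -69819*15/(1 + 9 - 362835) = -69819/((1/15)*(-362825)) = -69819/(-72565/3) = -69819*(-3/72565) = 209457/72565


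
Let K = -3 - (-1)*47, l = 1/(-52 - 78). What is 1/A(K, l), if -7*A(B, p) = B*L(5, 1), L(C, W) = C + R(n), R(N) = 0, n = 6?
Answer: -7/220 ≈ -0.031818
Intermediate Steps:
L(C, W) = C (L(C, W) = C + 0 = C)
l = -1/130 (l = 1/(-130) = -1/130 ≈ -0.0076923)
K = 44 (K = -3 - 1*(-47) = -3 + 47 = 44)
A(B, p) = -5*B/7 (A(B, p) = -B*5/7 = -5*B/7)
1/A(K, l) = 1/(-5/7*44) = 1/(-220/7) = -7/220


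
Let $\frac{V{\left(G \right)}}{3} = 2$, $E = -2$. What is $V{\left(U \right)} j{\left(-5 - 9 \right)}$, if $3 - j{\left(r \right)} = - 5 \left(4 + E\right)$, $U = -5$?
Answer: $78$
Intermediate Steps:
$j{\left(r \right)} = 13$ ($j{\left(r \right)} = 3 - - 5 \left(4 - 2\right) = 3 - \left(-5\right) 2 = 3 - -10 = 3 + 10 = 13$)
$V{\left(G \right)} = 6$ ($V{\left(G \right)} = 3 \cdot 2 = 6$)
$V{\left(U \right)} j{\left(-5 - 9 \right)} = 6 \cdot 13 = 78$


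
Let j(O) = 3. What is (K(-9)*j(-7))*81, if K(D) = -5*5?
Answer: -6075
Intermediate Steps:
K(D) = -25
(K(-9)*j(-7))*81 = -25*3*81 = -75*81 = -6075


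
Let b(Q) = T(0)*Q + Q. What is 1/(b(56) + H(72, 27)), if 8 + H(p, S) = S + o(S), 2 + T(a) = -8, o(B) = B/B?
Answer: -1/484 ≈ -0.0020661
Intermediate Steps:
o(B) = 1
T(a) = -10 (T(a) = -2 - 8 = -10)
b(Q) = -9*Q (b(Q) = -10*Q + Q = -9*Q)
H(p, S) = -7 + S (H(p, S) = -8 + (S + 1) = -8 + (1 + S) = -7 + S)
1/(b(56) + H(72, 27)) = 1/(-9*56 + (-7 + 27)) = 1/(-504 + 20) = 1/(-484) = -1/484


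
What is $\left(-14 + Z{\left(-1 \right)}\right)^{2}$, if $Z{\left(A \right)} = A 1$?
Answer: $225$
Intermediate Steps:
$Z{\left(A \right)} = A$
$\left(-14 + Z{\left(-1 \right)}\right)^{2} = \left(-14 - 1\right)^{2} = \left(-15\right)^{2} = 225$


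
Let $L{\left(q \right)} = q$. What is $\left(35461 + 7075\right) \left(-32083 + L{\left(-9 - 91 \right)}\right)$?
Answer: $-1368936088$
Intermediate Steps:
$\left(35461 + 7075\right) \left(-32083 + L{\left(-9 - 91 \right)}\right) = \left(35461 + 7075\right) \left(-32083 - 100\right) = 42536 \left(-32083 - 100\right) = 42536 \left(-32183\right) = -1368936088$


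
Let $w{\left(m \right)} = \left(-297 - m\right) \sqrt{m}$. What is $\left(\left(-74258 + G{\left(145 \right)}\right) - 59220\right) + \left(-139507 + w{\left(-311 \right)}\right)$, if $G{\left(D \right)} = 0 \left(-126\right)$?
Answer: $-272985 + 14 i \sqrt{311} \approx -2.7299 \cdot 10^{5} + 246.89 i$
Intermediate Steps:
$G{\left(D \right)} = 0$
$w{\left(m \right)} = \sqrt{m} \left(-297 - m\right)$
$\left(\left(-74258 + G{\left(145 \right)}\right) - 59220\right) + \left(-139507 + w{\left(-311 \right)}\right) = \left(\left(-74258 + 0\right) - 59220\right) - \left(139507 - \sqrt{-311} \left(-297 - -311\right)\right) = \left(-74258 - 59220\right) - \left(139507 - i \sqrt{311} \left(-297 + 311\right)\right) = -133478 - \left(139507 - i \sqrt{311} \cdot 14\right) = -133478 - \left(139507 - 14 i \sqrt{311}\right) = -272985 + 14 i \sqrt{311}$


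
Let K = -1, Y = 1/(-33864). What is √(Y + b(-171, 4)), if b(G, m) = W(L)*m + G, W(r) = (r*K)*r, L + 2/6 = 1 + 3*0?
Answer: I*√49534122946/16932 ≈ 13.145*I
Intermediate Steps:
Y = -1/33864 ≈ -2.9530e-5
L = ⅔ (L = -⅓ + (1 + 3*0) = -⅓ + (1 + 0) = -⅓ + 1 = ⅔ ≈ 0.66667)
W(r) = -r² (W(r) = (r*(-1))*r = (-r)*r = -r²)
b(G, m) = G - 4*m/9 (b(G, m) = (-(⅔)²)*m + G = (-1*4/9)*m + G = -4*m/9 + G = G - 4*m/9)
√(Y + b(-171, 4)) = √(-1/33864 + (-171 - 4/9*4)) = √(-1/33864 + (-171 - 16/9)) = √(-1/33864 - 1555/9) = √(-17552843/101592) = I*√49534122946/16932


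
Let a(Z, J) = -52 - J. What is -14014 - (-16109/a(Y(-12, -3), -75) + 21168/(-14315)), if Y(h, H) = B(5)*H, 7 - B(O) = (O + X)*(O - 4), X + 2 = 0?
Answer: -626136033/47035 ≈ -13312.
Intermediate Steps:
X = -2 (X = -2 + 0 = -2)
B(O) = 7 - (-4 + O)*(-2 + O) (B(O) = 7 - (O - 2)*(O - 4) = 7 - (-2 + O)*(-4 + O) = 7 - (-4 + O)*(-2 + O))
Y(h, H) = 4*H (Y(h, H) = (-1 - 1*5² + 6*5)*H = (-1 - 1*25 + 30)*H = (-1 - 25 + 30)*H = 4*H)
-14014 - (-16109/a(Y(-12, -3), -75) + 21168/(-14315)) = -14014 - (-16109/(-52 - 1*(-75)) + 21168/(-14315)) = -14014 - (-16109/(-52 + 75) + 21168*(-1/14315)) = -14014 - (-16109/23 - 3024/2045) = -14014 - 1*(-33012457/47035) = -14014 + 33012457/47035 = -626136033/47035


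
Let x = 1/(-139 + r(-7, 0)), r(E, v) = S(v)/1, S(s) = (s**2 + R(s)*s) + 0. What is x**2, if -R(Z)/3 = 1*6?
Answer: 1/19321 ≈ 5.1757e-5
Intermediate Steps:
R(Z) = -18 (R(Z) = -3*6 = -18)
S(s) = s**2 - 18*s (S(s) = (s**2 - 18*s) + 0 = s**2 - 18*s)
r(E, v) = v*(-18 + v) (r(E, v) = (v*(-18 + v))/1 = (v*(-18 + v))*1 = v*(-18 + v))
x = -1/139 (x = 1/(-139 + 0*(-18 + 0)) = 1/(-139 + 0*(-18)) = 1/(-139 + 0) = 1/(-139) = -1/139 ≈ -0.0071942)
x**2 = (-1/139)**2 = 1/19321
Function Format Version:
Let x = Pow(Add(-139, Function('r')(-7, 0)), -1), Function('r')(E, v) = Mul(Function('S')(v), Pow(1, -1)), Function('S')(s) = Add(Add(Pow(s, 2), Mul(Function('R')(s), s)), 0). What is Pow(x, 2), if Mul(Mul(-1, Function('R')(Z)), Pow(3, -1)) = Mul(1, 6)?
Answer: Rational(1, 19321) ≈ 5.1757e-5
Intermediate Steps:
Function('R')(Z) = -18 (Function('R')(Z) = Mul(-3, Mul(1, 6)) = Mul(-3, 6) = -18)
Function('S')(s) = Add(Pow(s, 2), Mul(-18, s)) (Function('S')(s) = Add(Add(Pow(s, 2), Mul(-18, s)), 0) = Add(Pow(s, 2), Mul(-18, s)))
Function('r')(E, v) = Mul(v, Add(-18, v)) (Function('r')(E, v) = Mul(Mul(v, Add(-18, v)), Pow(1, -1)) = Mul(Mul(v, Add(-18, v)), 1) = Mul(v, Add(-18, v)))
x = Rational(-1, 139) (x = Pow(Add(-139, Mul(0, Add(-18, 0))), -1) = Pow(Add(-139, Mul(0, -18)), -1) = Pow(Add(-139, 0), -1) = Pow(-139, -1) = Rational(-1, 139) ≈ -0.0071942)
Pow(x, 2) = Pow(Rational(-1, 139), 2) = Rational(1, 19321)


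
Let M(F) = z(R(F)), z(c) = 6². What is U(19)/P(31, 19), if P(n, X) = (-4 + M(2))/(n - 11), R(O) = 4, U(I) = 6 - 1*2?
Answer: 5/2 ≈ 2.5000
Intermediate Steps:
U(I) = 4 (U(I) = 6 - 2 = 4)
z(c) = 36
M(F) = 36
P(n, X) = 32/(-11 + n) (P(n, X) = (-4 + 36)/(n - 11) = 32/(-11 + n))
U(19)/P(31, 19) = 4/((32/(-11 + 31))) = 4/((32/20)) = 4/((32*(1/20))) = 4/(8/5) = 4*(5/8) = 5/2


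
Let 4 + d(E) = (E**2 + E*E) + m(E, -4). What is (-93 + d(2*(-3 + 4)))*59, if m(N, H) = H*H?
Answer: -4307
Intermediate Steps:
m(N, H) = H**2
d(E) = 12 + 2*E**2 (d(E) = -4 + ((E**2 + E*E) + (-4)**2) = -4 + ((E**2 + E**2) + 16) = -4 + (2*E**2 + 16) = -4 + (16 + 2*E**2) = 12 + 2*E**2)
(-93 + d(2*(-3 + 4)))*59 = (-93 + (12 + 2*(2*(-3 + 4))**2))*59 = (-93 + (12 + 2*(2*1)**2))*59 = (-93 + (12 + 2*2**2))*59 = (-93 + (12 + 2*4))*59 = (-93 + (12 + 8))*59 = (-93 + 20)*59 = -73*59 = -4307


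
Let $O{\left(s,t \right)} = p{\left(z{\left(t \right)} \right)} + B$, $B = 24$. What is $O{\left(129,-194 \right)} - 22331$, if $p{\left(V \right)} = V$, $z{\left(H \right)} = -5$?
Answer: $-22312$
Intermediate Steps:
$O{\left(s,t \right)} = 19$ ($O{\left(s,t \right)} = -5 + 24 = 19$)
$O{\left(129,-194 \right)} - 22331 = 19 - 22331 = -22312$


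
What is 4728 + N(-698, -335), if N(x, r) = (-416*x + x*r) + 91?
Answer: 529017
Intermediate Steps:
N(x, r) = 91 - 416*x + r*x (N(x, r) = (-416*x + r*x) + 91 = 91 - 416*x + r*x)
4728 + N(-698, -335) = 4728 + (91 - 416*(-698) - 335*(-698)) = 4728 + (91 + 290368 + 233830) = 4728 + 524289 = 529017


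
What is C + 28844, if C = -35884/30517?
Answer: 880196464/30517 ≈ 28843.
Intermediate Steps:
C = -35884/30517 (C = -35884*1/30517 = -35884/30517 ≈ -1.1759)
C + 28844 = -35884/30517 + 28844 = 880196464/30517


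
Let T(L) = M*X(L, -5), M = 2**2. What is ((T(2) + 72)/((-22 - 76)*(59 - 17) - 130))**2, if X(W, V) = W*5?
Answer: 3136/4507129 ≈ 0.00069579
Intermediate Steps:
X(W, V) = 5*W
M = 4
T(L) = 20*L (T(L) = 4*(5*L) = 20*L)
((T(2) + 72)/((-22 - 76)*(59 - 17) - 130))**2 = ((20*2 + 72)/((-22 - 76)*(59 - 17) - 130))**2 = ((40 + 72)/(-98*42 - 130))**2 = (112/(-4116 - 130))**2 = (112/(-4246))**2 = (112*(-1/4246))**2 = (-56/2123)**2 = 3136/4507129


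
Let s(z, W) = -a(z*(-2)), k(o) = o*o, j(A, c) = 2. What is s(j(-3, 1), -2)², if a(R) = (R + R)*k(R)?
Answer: 16384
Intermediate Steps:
k(o) = o²
a(R) = 2*R³ (a(R) = (R + R)*R² = (2*R)*R² = 2*R³)
s(z, W) = 16*z³ (s(z, W) = -2*(z*(-2))³ = -2*(-2*z)³ = -2*(-8*z³) = -(-16)*z³ = 16*z³)
s(j(-3, 1), -2)² = (16*2³)² = (16*8)² = 128² = 16384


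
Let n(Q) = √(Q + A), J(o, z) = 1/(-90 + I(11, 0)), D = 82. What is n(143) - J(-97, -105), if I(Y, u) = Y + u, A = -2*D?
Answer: 1/79 + I*√21 ≈ 0.012658 + 4.5826*I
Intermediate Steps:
A = -164 (A = -2*82 = -164)
J(o, z) = -1/79 (J(o, z) = 1/(-90 + (11 + 0)) = 1/(-90 + 11) = 1/(-79) = -1/79)
n(Q) = √(-164 + Q) (n(Q) = √(Q - 164) = √(-164 + Q))
n(143) - J(-97, -105) = √(-164 + 143) - 1*(-1/79) = √(-21) + 1/79 = I*√21 + 1/79 = 1/79 + I*√21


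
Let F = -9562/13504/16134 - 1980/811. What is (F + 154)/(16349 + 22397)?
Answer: 13389850024561/3423120714484608 ≈ 0.0039116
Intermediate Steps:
F = -215698678031/88347718848 (F = -9562*1/13504*(1/16134) - 1980*1/811 = -4781/6752*1/16134 - 1980/811 = -4781/108936768 - 1980/811 = -215698678031/88347718848 ≈ -2.4415)
(F + 154)/(16349 + 22397) = (-215698678031/88347718848 + 154)/(16349 + 22397) = (13389850024561/88347718848)/38746 = (13389850024561/88347718848)*(1/38746) = 13389850024561/3423120714484608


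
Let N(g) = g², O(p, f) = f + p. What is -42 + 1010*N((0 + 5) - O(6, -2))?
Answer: 968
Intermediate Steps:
-42 + 1010*N((0 + 5) - O(6, -2)) = -42 + 1010*((0 + 5) - (-2 + 6))² = -42 + 1010*(5 - 1*4)² = -42 + 1010*(5 - 4)² = -42 + 1010*1² = -42 + 1010*1 = -42 + 1010 = 968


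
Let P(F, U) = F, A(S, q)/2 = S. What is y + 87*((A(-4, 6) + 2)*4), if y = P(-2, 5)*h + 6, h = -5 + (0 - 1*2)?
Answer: -2068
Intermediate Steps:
A(S, q) = 2*S
h = -7 (h = -5 + (0 - 2) = -5 - 2 = -7)
y = 20 (y = -2*(-7) + 6 = 14 + 6 = 20)
y + 87*((A(-4, 6) + 2)*4) = 20 + 87*((2*(-4) + 2)*4) = 20 + 87*((-8 + 2)*4) = 20 + 87*(-6*4) = 20 + 87*(-24) = 20 - 2088 = -2068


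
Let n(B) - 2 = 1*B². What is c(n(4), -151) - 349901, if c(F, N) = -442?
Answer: -350343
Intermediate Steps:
n(B) = 2 + B² (n(B) = 2 + 1*B² = 2 + B²)
c(n(4), -151) - 349901 = -442 - 349901 = -350343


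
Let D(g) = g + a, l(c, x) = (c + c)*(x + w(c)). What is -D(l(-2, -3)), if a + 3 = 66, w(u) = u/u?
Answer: -71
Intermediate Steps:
w(u) = 1
a = 63 (a = -3 + 66 = 63)
l(c, x) = 2*c*(1 + x) (l(c, x) = (c + c)*(x + 1) = (2*c)*(1 + x) = 2*c*(1 + x))
D(g) = 63 + g (D(g) = g + 63 = 63 + g)
-D(l(-2, -3)) = -(63 + 2*(-2)*(1 - 3)) = -(63 + 2*(-2)*(-2)) = -(63 + 8) = -1*71 = -71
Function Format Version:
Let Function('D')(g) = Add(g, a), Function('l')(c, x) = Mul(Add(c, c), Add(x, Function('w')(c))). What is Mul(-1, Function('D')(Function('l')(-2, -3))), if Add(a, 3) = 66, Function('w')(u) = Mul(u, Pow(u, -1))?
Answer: -71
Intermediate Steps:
Function('w')(u) = 1
a = 63 (a = Add(-3, 66) = 63)
Function('l')(c, x) = Mul(2, c, Add(1, x)) (Function('l')(c, x) = Mul(Add(c, c), Add(x, 1)) = Mul(Mul(2, c), Add(1, x)) = Mul(2, c, Add(1, x)))
Function('D')(g) = Add(63, g) (Function('D')(g) = Add(g, 63) = Add(63, g))
Mul(-1, Function('D')(Function('l')(-2, -3))) = Mul(-1, Add(63, Mul(2, -2, Add(1, -3)))) = Mul(-1, Add(63, Mul(2, -2, -2))) = Mul(-1, Add(63, 8)) = Mul(-1, 71) = -71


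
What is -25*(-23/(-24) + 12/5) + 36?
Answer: -1151/24 ≈ -47.958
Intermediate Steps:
-25*(-23/(-24) + 12/5) + 36 = -25*(-23*(-1/24) + 12*(1/5)) + 36 = -25*(23/24 + 12/5) + 36 = -25*403/120 + 36 = -2015/24 + 36 = -1151/24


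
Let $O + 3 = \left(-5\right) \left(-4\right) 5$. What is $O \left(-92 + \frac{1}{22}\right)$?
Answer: $- \frac{196231}{22} \approx -8919.6$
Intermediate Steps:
$O = 97$ ($O = -3 + \left(-5\right) \left(-4\right) 5 = -3 + 20 \cdot 5 = -3 + 100 = 97$)
$O \left(-92 + \frac{1}{22}\right) = 97 \left(-92 + \frac{1}{22}\right) = 97 \left(- \frac{2023}{22}\right) = - \frac{196231}{22}$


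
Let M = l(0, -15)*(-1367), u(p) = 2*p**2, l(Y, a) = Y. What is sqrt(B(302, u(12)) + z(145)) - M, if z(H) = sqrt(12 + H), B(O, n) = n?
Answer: sqrt(288 + sqrt(157)) ≈ 17.336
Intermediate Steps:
M = 0 (M = 0*(-1367) = 0)
sqrt(B(302, u(12)) + z(145)) - M = sqrt(2*12**2 + sqrt(12 + 145)) - 1*0 = sqrt(2*144 + sqrt(157)) + 0 = sqrt(288 + sqrt(157)) + 0 = sqrt(288 + sqrt(157))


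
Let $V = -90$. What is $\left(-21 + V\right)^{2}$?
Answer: $12321$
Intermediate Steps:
$\left(-21 + V\right)^{2} = \left(-21 - 90\right)^{2} = \left(-111\right)^{2} = 12321$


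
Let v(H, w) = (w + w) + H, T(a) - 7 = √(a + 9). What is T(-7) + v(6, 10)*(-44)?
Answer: -1137 + √2 ≈ -1135.6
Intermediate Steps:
T(a) = 7 + √(9 + a) (T(a) = 7 + √(a + 9) = 7 + √(9 + a))
v(H, w) = H + 2*w (v(H, w) = 2*w + H = H + 2*w)
T(-7) + v(6, 10)*(-44) = (7 + √(9 - 7)) + (6 + 2*10)*(-44) = (7 + √2) + (6 + 20)*(-44) = (7 + √2) + 26*(-44) = (7 + √2) - 1144 = -1137 + √2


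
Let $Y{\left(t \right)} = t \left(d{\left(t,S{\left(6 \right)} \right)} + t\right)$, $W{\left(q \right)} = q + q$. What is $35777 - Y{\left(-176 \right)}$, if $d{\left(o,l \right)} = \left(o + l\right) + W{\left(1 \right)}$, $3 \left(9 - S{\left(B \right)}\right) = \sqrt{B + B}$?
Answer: $-24239 - \frac{352 \sqrt{3}}{3} \approx -24442.0$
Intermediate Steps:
$W{\left(q \right)} = 2 q$
$S{\left(B \right)} = 9 - \frac{\sqrt{2} \sqrt{B}}{3}$ ($S{\left(B \right)} = 9 - \frac{\sqrt{B + B}}{3} = 9 - \frac{\sqrt{2 B}}{3} = 9 - \frac{\sqrt{2} \sqrt{B}}{3}$)
$d{\left(o,l \right)} = 2 + l + o$ ($d{\left(o,l \right)} = \left(o + l\right) + 2 \cdot 1 = \left(l + o\right) + 2 = 2 + l + o$)
$Y{\left(t \right)} = t \left(11 + 2 t - \frac{2 \sqrt{3}}{3}\right)$ ($Y{\left(t \right)} = t \left(\left(2 + \left(9 - \frac{\sqrt{2} \sqrt{6}}{3}\right) + t\right) + t\right) = t \left(\left(2 + \left(9 - \frac{2 \sqrt{3}}{3}\right) + t\right) + t\right) = t \left(\left(11 + t - \frac{2 \sqrt{3}}{3}\right) + t\right) = t \left(11 + 2 t - \frac{2 \sqrt{3}}{3}\right)$)
$35777 - Y{\left(-176 \right)} = 35777 - \frac{1}{3} \left(-176\right) \left(33 - 2 \sqrt{3} + 6 \left(-176\right)\right) = 35777 - \frac{1}{3} \left(-176\right) \left(33 - 2 \sqrt{3} - 1056\right) = 35777 - \frac{1}{3} \left(-176\right) \left(-1023 - 2 \sqrt{3}\right) = 35777 - \left(60016 + \frac{352 \sqrt{3}}{3}\right) = -24239 - \frac{352 \sqrt{3}}{3}$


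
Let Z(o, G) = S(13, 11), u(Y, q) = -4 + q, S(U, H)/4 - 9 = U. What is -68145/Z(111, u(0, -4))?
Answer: -6195/8 ≈ -774.38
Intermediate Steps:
S(U, H) = 36 + 4*U
Z(o, G) = 88 (Z(o, G) = 36 + 4*13 = 36 + 52 = 88)
-68145/Z(111, u(0, -4)) = -68145/88 = -68145*1/88 = -6195/8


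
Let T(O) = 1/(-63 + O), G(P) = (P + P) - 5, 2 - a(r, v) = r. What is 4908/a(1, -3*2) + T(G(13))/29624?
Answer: 6106572863/1244208 ≈ 4908.0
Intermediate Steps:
a(r, v) = 2 - r
G(P) = -5 + 2*P (G(P) = 2*P - 5 = -5 + 2*P)
4908/a(1, -3*2) + T(G(13))/29624 = 4908/(2 - 1*1) + 1/((-63 + (-5 + 2*13))*29624) = 4908/(2 - 1) + (1/29624)/(-63 + (-5 + 26)) = 4908/1 + (1/29624)/(-63 + 21) = 4908*1 + (1/29624)/(-42) = 4908 - 1/42*1/29624 = 4908 - 1/1244208 = 6106572863/1244208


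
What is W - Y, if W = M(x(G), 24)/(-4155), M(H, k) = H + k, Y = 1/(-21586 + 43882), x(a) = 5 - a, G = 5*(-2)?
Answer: -291233/30879960 ≈ -0.0094311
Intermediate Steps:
G = -10
Y = 1/22296 ≈ 4.4851e-5
W = -13/1385 (W = ((5 - 1*(-10)) + 24)/(-4155) = ((5 + 10) + 24)*(-1/4155) = (15 + 24)*(-1/4155) = 39*(-1/4155) = -13/1385 ≈ -0.0093863)
W - Y = -13/1385 - 1*1/22296 = -13/1385 - 1/22296 = -291233/30879960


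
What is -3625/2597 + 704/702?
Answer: -358231/911547 ≈ -0.39299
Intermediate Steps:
-3625/2597 + 704/702 = -3625*1/2597 + 704*(1/702) = -3625/2597 + 352/351 = -358231/911547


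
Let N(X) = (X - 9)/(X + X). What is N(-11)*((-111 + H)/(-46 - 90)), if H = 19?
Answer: 115/187 ≈ 0.61497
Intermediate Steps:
N(X) = (-9 + X)/(2*X) (N(X) = (-9 + X)/((2*X)) = (-9 + X)*(1/(2*X)) = (-9 + X)/(2*X))
N(-11)*((-111 + H)/(-46 - 90)) = ((½)*(-9 - 11)/(-11))*((-111 + 19)/(-46 - 90)) = ((½)*(-1/11)*(-20))*(-92/(-136)) = 10*(-92*(-1/136))/11 = (10/11)*(23/34) = 115/187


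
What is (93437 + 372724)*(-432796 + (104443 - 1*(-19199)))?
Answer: -144115537794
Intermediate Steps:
(93437 + 372724)*(-432796 + (104443 - 1*(-19199))) = 466161*(-432796 + (104443 + 19199)) = 466161*(-432796 + 123642) = 466161*(-309154) = -144115537794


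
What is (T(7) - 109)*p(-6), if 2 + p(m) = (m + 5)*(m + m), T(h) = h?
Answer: -1020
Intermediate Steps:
p(m) = -2 + 2*m*(5 + m) (p(m) = -2 + (m + 5)*(m + m) = -2 + (5 + m)*(2*m) = -2 + 2*m*(5 + m))
(T(7) - 109)*p(-6) = (7 - 109)*(-2 + 2*(-6)² + 10*(-6)) = -102*(-2 + 2*36 - 60) = -102*(-2 + 72 - 60) = -102*10 = -1020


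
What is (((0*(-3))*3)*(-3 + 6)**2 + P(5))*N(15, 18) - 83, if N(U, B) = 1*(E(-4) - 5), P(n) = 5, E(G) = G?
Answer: -128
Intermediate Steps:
N(U, B) = -9 (N(U, B) = 1*(-4 - 5) = 1*(-9) = -9)
(((0*(-3))*3)*(-3 + 6)**2 + P(5))*N(15, 18) - 83 = (((0*(-3))*3)*(-3 + 6)**2 + 5)*(-9) - 83 = ((0*3)*3**2 + 5)*(-9) - 83 = (0*9 + 5)*(-9) - 83 = (0 + 5)*(-9) - 83 = 5*(-9) - 83 = -45 - 83 = -128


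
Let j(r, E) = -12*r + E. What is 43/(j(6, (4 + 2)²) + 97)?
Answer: 43/61 ≈ 0.70492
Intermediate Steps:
j(r, E) = E - 12*r
43/(j(6, (4 + 2)²) + 97) = 43/(((4 + 2)² - 12*6) + 97) = 43/((6² - 72) + 97) = 43/((36 - 72) + 97) = 43/(-36 + 97) = 43/61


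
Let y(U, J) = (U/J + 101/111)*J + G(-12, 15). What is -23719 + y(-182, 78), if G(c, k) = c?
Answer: -882155/37 ≈ -23842.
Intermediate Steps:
y(U, J) = -12 + J*(101/111 + U/J) (y(U, J) = (U/J + 101/111)*J - 12 = (101/111 + U/J)*J - 12 = J*(101/111 + U/J) - 12 = -12 + J*(101/111 + U/J))
-23719 + y(-182, 78) = -23719 + (-12 - 182 + (101/111)*78) = -23719 + (-12 - 182 + 2626/37) = -23719 - 4552/37 = -882155/37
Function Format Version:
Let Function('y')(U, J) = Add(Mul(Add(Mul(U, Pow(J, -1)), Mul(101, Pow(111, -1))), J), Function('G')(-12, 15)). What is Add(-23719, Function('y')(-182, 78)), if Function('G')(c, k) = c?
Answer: Rational(-882155, 37) ≈ -23842.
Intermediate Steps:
Function('y')(U, J) = Add(-12, Mul(J, Add(Rational(101, 111), Mul(U, Pow(J, -1))))) (Function('y')(U, J) = Add(Mul(Add(Mul(U, Pow(J, -1)), Mul(101, Pow(111, -1))), J), -12) = Add(Mul(Add(Mul(U, Pow(J, -1)), Mul(101, Rational(1, 111))), J), -12) = Add(Mul(Add(Mul(U, Pow(J, -1)), Rational(101, 111)), J), -12) = Add(Mul(Add(Rational(101, 111), Mul(U, Pow(J, -1))), J), -12) = Add(Mul(J, Add(Rational(101, 111), Mul(U, Pow(J, -1)))), -12) = Add(-12, Mul(J, Add(Rational(101, 111), Mul(U, Pow(J, -1))))))
Add(-23719, Function('y')(-182, 78)) = Add(-23719, Add(-12, -182, Mul(Rational(101, 111), 78))) = Add(-23719, Add(-12, -182, Rational(2626, 37))) = Add(-23719, Rational(-4552, 37)) = Rational(-882155, 37)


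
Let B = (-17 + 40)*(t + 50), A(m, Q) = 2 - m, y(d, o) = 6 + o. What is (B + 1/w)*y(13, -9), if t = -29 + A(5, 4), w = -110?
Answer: -136617/110 ≈ -1242.0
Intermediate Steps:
t = -32 (t = -29 + (2 - 1*5) = -29 + (2 - 5) = -29 - 3 = -32)
B = 414 (B = (-17 + 40)*(-32 + 50) = 23*18 = 414)
(B + 1/w)*y(13, -9) = (414 + 1/(-110))*(6 - 9) = (414 - 1/110)*(-3) = (45539/110)*(-3) = -136617/110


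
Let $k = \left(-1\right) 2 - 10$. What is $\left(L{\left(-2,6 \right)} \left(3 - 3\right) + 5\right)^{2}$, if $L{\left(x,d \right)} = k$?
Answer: $25$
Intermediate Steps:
$k = -12$ ($k = -2 - 10 = -12$)
$L{\left(x,d \right)} = -12$
$\left(L{\left(-2,6 \right)} \left(3 - 3\right) + 5\right)^{2} = \left(- 12 \left(3 - 3\right) + 5\right)^{2} = \left(\left(-12\right) 0 + 5\right)^{2} = \left(0 + 5\right)^{2} = 5^{2} = 25$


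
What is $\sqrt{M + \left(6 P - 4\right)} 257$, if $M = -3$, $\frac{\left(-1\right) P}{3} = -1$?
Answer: $257 \sqrt{11} \approx 852.37$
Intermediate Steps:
$P = 3$ ($P = \left(-3\right) \left(-1\right) = 3$)
$\sqrt{M + \left(6 P - 4\right)} 257 = \sqrt{-3 + \left(6 \cdot 3 - 4\right)} 257 = \sqrt{-3 + \left(18 - 4\right)} 257 = \sqrt{-3 + 14} \cdot 257 = \sqrt{11} \cdot 257 = 257 \sqrt{11}$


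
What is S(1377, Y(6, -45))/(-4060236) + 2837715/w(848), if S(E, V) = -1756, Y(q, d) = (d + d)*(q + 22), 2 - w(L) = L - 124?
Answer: -2880447833227/732872598 ≈ -3930.4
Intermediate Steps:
w(L) = 126 - L (w(L) = 2 - (L - 124) = 2 - (-124 + L) = 2 + (124 - L) = 126 - L)
Y(q, d) = 2*d*(22 + q) (Y(q, d) = (2*d)*(22 + q) = 2*d*(22 + q))
S(1377, Y(6, -45))/(-4060236) + 2837715/w(848) = -1756/(-4060236) + 2837715/(126 - 1*848) = -1756*(-1/4060236) + 2837715/(126 - 848) = 439/1015059 + 2837715/(-722) = 439/1015059 + 2837715*(-1/722) = 439/1015059 - 2837715/722 = -2880447833227/732872598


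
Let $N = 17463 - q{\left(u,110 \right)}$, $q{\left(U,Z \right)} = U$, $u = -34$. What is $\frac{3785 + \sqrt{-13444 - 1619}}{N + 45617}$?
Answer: $\frac{3785}{63114} + \frac{i \sqrt{15063}}{63114} \approx 0.059971 + 0.0019446 i$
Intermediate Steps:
$N = 17497$ ($N = 17463 - -34 = 17463 + 34 = 17497$)
$\frac{3785 + \sqrt{-13444 - 1619}}{N + 45617} = \frac{3785 + \sqrt{-13444 - 1619}}{17497 + 45617} = \frac{3785 + \sqrt{-15063}}{63114} = \left(3785 + i \sqrt{15063}\right) \frac{1}{63114} = \frac{3785}{63114} + \frac{i \sqrt{15063}}{63114}$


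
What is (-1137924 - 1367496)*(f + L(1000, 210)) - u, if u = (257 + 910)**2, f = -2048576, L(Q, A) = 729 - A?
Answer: 5131241607051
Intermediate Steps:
u = 1361889 (u = 1167**2 = 1361889)
(-1137924 - 1367496)*(f + L(1000, 210)) - u = (-1137924 - 1367496)*(-2048576 + (729 - 1*210)) - 1*1361889 = -2505420*(-2048576 + (729 - 210)) - 1361889 = -2505420*(-2048576 + 519) - 1361889 = -2505420*(-2048057) - 1361889 = 5131242968940 - 1361889 = 5131241607051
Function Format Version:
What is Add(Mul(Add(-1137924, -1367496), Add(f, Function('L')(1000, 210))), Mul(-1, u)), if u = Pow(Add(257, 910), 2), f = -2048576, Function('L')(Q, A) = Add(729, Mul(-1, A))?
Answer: 5131241607051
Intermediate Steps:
u = 1361889 (u = Pow(1167, 2) = 1361889)
Add(Mul(Add(-1137924, -1367496), Add(f, Function('L')(1000, 210))), Mul(-1, u)) = Add(Mul(Add(-1137924, -1367496), Add(-2048576, Add(729, Mul(-1, 210)))), Mul(-1, 1361889)) = Add(Mul(-2505420, Add(-2048576, Add(729, -210))), -1361889) = Add(Mul(-2505420, Add(-2048576, 519)), -1361889) = Add(Mul(-2505420, -2048057), -1361889) = Add(5131242968940, -1361889) = 5131241607051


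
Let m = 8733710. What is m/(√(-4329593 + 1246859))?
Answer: -4366855*I*√342526/513789 ≈ -4974.3*I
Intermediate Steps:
m/(√(-4329593 + 1246859)) = 8733710/(√(-4329593 + 1246859)) = 8733710/(√(-3082734)) = 8733710/((3*I*√342526)) = 8733710*(-I*√342526/1027578) = -4366855*I*√342526/513789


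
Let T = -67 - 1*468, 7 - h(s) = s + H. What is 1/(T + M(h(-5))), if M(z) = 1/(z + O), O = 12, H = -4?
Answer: -28/14979 ≈ -0.0018693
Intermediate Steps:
h(s) = 11 - s (h(s) = 7 - (s - 4) = 7 - (-4 + s) = 7 + (4 - s) = 11 - s)
M(z) = 1/(12 + z) (M(z) = 1/(z + 12) = 1/(12 + z))
T = -535 (T = -67 - 468 = -535)
1/(T + M(h(-5))) = 1/(-535 + 1/(12 + (11 - 1*(-5)))) = 1/(-535 + 1/(12 + (11 + 5))) = 1/(-535 + 1/(12 + 16)) = 1/(-535 + 1/28) = 1/(-14979/28) = -28/14979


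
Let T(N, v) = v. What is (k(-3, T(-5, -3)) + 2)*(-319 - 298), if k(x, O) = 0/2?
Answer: -1234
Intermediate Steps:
k(x, O) = 0 (k(x, O) = 0*(1/2) = 0)
(k(-3, T(-5, -3)) + 2)*(-319 - 298) = (0 + 2)*(-319 - 298) = 2*(-617) = -1234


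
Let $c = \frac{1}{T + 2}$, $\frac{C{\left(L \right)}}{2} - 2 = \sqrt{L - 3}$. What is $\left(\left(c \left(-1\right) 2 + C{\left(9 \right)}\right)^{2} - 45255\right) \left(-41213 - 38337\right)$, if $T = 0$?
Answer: $3597410100 - 954600 \sqrt{6} \approx 3.5951 \cdot 10^{9}$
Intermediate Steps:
$C{\left(L \right)} = 4 + 2 \sqrt{-3 + L}$ ($C{\left(L \right)} = 4 + 2 \sqrt{L - 3} = 4 + 2 \sqrt{-3 + L}$)
$c = \frac{1}{2}$ ($c = \frac{1}{0 + 2} = \frac{1}{2} \approx 0.5$)
$\left(\left(c \left(-1\right) 2 + C{\left(9 \right)}\right)^{2} - 45255\right) \left(-41213 - 38337\right) = \left(\left(\frac{1}{2} \left(-1\right) 2 + \left(4 + 2 \sqrt{-3 + 9}\right)\right)^{2} - 45255\right) \left(-41213 - 38337\right) = \left(\left(\left(- \frac{1}{2}\right) 2 + \left(4 + 2 \sqrt{6}\right)\right)^{2} - 45255\right) \left(-79550\right) = \left(\left(-1 + \left(4 + 2 \sqrt{6}\right)\right)^{2} - 45255\right) \left(-79550\right) = \left(\left(3 + 2 \sqrt{6}\right)^{2} - 45255\right) \left(-79550\right) = \left(-45255 + \left(3 + 2 \sqrt{6}\right)^{2}\right) \left(-79550\right) = 3600035250 - 79550 \left(3 + 2 \sqrt{6}\right)^{2}$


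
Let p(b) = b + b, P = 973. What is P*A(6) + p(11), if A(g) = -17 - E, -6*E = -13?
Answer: -111763/6 ≈ -18627.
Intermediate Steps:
E = 13/6 (E = -⅙*(-13) = 13/6 ≈ 2.1667)
A(g) = -115/6 (A(g) = -17 - 1*13/6 = -17 - 13/6 = -115/6)
p(b) = 2*b
P*A(6) + p(11) = 973*(-115/6) + 2*11 = -111895/6 + 22 = -111763/6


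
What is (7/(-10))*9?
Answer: -63/10 ≈ -6.3000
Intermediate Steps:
(7/(-10))*9 = (7*(-⅒))*9 = -7/10*9 = -63/10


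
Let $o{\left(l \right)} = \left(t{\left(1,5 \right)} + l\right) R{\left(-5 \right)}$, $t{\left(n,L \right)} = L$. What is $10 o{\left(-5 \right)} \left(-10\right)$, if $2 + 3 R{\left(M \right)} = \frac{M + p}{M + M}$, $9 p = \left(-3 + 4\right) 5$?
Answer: $0$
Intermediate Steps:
$p = \frac{5}{9}$ ($p = \frac{\left(-3 + 4\right) 5}{9} = \frac{1 \cdot 5}{9} = \frac{1}{9} \cdot 5 = \frac{5}{9} \approx 0.55556$)
$R{\left(M \right)} = - \frac{2}{3} + \frac{\frac{5}{9} + M}{6 M}$ ($R{\left(M \right)} = - \frac{2}{3} + \frac{\left(M + \frac{5}{9}\right) \frac{1}{M + M}}{3} = - \frac{2}{3} + \frac{\left(\frac{5}{9} + M\right) \frac{1}{2 M}}{3} = - \frac{2}{3} + \frac{\frac{1}{2} \frac{1}{M} \left(\frac{5}{9} + M\right)}{3} = - \frac{2}{3} + \frac{\frac{5}{9} + M}{6 M}$)
$o{\left(l \right)} = - \frac{70}{27} - \frac{14 l}{27}$ ($o{\left(l \right)} = \left(5 + l\right) \frac{5 - -135}{54 \left(-5\right)} = \left(5 + l\right) \frac{1}{54} \left(- \frac{1}{5}\right) \left(5 + 135\right) = \left(5 + l\right) \frac{1}{54} \left(- \frac{1}{5}\right) 140 = \left(5 + l\right) \left(- \frac{14}{27}\right) = - \frac{70}{27} - \frac{14 l}{27}$)
$10 o{\left(-5 \right)} \left(-10\right) = 10 \left(- \frac{70}{27} - - \frac{70}{27}\right) \left(-10\right) = 10 \left(- \frac{70}{27} + \frac{70}{27}\right) \left(-10\right) = 10 \cdot 0 \left(-10\right) = 0 \left(-10\right) = 0$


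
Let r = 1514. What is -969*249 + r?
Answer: -239767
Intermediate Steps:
-969*249 + r = -969*249 + 1514 = -241281 + 1514 = -239767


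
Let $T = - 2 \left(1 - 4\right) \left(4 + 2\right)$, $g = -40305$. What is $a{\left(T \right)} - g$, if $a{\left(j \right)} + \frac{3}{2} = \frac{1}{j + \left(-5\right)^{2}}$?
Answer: $\frac{4917029}{122} \approx 40304.0$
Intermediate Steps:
$T = 36$ ($T = \left(-2\right) \left(-3\right) 6 = 6 \cdot 6 = 36$)
$a{\left(j \right)} = - \frac{3}{2} + \frac{1}{25 + j}$ ($a{\left(j \right)} = - \frac{3}{2} + \frac{1}{j + \left(-5\right)^{2}} = - \frac{3}{2} + \frac{1}{j + 25} = - \frac{3}{2} + \frac{1}{25 + j}$)
$a{\left(T \right)} - g = \frac{-73 - 108}{2 \left(25 + 36\right)} - -40305 = \frac{-73 - 108}{2 \cdot 61} + 40305 = \frac{1}{2} \cdot \frac{1}{61} \left(-181\right) + 40305 = - \frac{181}{122} + 40305 = \frac{4917029}{122}$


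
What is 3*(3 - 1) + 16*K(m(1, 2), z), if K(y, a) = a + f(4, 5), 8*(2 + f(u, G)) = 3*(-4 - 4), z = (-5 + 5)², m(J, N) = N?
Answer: -74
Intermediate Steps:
z = 0 (z = 0² = 0)
f(u, G) = -5 (f(u, G) = -2 + (3*(-4 - 4))/8 = -2 + (3*(-8))/8 = -2 + (⅛)*(-24) = -2 - 3 = -5)
K(y, a) = -5 + a (K(y, a) = a - 5 = -5 + a)
3*(3 - 1) + 16*K(m(1, 2), z) = 3*(3 - 1) + 16*(-5 + 0) = 3*2 + 16*(-5) = 6 - 80 = -74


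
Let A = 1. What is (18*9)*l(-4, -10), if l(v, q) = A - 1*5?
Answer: -648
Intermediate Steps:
l(v, q) = -4 (l(v, q) = 1 - 1*5 = 1 - 5 = -4)
(18*9)*l(-4, -10) = (18*9)*(-4) = 162*(-4) = -648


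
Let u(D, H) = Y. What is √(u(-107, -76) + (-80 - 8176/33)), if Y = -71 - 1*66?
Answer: 7*I*√10329/33 ≈ 21.558*I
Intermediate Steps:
Y = -137 (Y = -71 - 66 = -137)
u(D, H) = -137
√(u(-107, -76) + (-80 - 8176/33)) = √(-137 + (-80 - 8176/33)) = √(-137 - 10816/33) = √(-15337/33) = 7*I*√10329/33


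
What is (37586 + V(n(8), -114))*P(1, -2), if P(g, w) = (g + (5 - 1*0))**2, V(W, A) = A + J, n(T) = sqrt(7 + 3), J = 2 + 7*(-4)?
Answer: 1348056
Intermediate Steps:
J = -26 (J = 2 - 28 = -26)
n(T) = sqrt(10)
V(W, A) = -26 + A (V(W, A) = A - 26 = -26 + A)
P(g, w) = (5 + g)**2 (P(g, w) = (g + (5 + 0))**2 = (g + 5)**2 = (5 + g)**2)
(37586 + V(n(8), -114))*P(1, -2) = (37586 + (-26 - 114))*(5 + 1)**2 = (37586 - 140)*6**2 = 37446*36 = 1348056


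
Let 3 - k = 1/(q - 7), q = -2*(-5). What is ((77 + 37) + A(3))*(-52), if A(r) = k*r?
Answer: -6344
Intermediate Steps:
q = 10
k = 8/3 (k = 3 - 1/(10 - 7) = 3 - 1/3 = 3 - 1*⅓ = 3 - ⅓ = 8/3 ≈ 2.6667)
A(r) = 8*r/3
((77 + 37) + A(3))*(-52) = ((77 + 37) + (8/3)*3)*(-52) = (114 + 8)*(-52) = 122*(-52) = -6344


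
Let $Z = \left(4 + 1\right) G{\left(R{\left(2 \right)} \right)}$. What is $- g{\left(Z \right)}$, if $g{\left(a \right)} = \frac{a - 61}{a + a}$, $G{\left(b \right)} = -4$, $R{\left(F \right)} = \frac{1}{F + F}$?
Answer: $- \frac{81}{40} \approx -2.025$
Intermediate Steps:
$R{\left(F \right)} = \frac{1}{2 F}$
$Z = -20$ ($Z = \left(4 + 1\right) \left(-4\right) = 5 \left(-4\right) = -20$)
$g{\left(a \right)} = \frac{-61 + a}{2 a}$
$- g{\left(Z \right)} = - \frac{-61 - 20}{2 \left(-20\right)} = - \frac{\left(-1\right) \left(-81\right)}{2 \cdot 20} = \left(-1\right) \frac{81}{40} = - \frac{81}{40}$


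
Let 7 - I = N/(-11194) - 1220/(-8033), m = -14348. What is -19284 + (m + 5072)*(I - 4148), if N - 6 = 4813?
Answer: 59518739513574/1550369 ≈ 3.8390e+7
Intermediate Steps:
N = 4819 (N = 6 + 4813 = 4819)
I = 22569109/3100738 (I = 7 - (4819/(-11194) - 1220/(-8033)) = 7 - (4819*(-1/11194) - 1220*(-1/8033)) = 7 - (-4819/11194 + 1220/8033) = 7 - 1*(-863943/3100738) = 7 + 863943/3100738 = 22569109/3100738 ≈ 7.2786)
-19284 + (m + 5072)*(I - 4148) = -19284 + (-14348 + 5072)*(22569109/3100738 - 4148) = -19284 - 9276*(-12839292115/3100738) = -19284 + 59548636829370/1550369 = 59518739513574/1550369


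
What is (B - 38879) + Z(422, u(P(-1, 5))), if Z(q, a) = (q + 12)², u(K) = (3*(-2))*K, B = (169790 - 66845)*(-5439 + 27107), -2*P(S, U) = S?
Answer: 2230761737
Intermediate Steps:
P(S, U) = -S/2
B = 2230612260 (B = 102945*21668 = 2230612260)
u(K) = -6*K
Z(q, a) = (12 + q)²
(B - 38879) + Z(422, u(P(-1, 5))) = (2230612260 - 38879) + (12 + 422)² = 2230573381 + 434² = 2230573381 + 188356 = 2230761737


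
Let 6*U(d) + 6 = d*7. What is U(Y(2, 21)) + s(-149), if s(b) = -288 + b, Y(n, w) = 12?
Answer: -424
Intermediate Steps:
U(d) = -1 + 7*d/6 (U(d) = -1 + (d*7)/6 = -1 + (7*d)/6 = -1 + 7*d/6)
U(Y(2, 21)) + s(-149) = (-1 + (7/6)*12) + (-288 - 149) = (-1 + 14) - 437 = 13 - 437 = -424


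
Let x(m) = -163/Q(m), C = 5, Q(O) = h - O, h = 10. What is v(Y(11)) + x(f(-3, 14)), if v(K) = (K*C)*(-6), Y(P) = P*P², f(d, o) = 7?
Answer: -119953/3 ≈ -39984.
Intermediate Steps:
Q(O) = 10 - O
Y(P) = P³
x(m) = -163/(10 - m)
v(K) = -30*K (v(K) = (K*5)*(-6) = (5*K)*(-6) = -30*K)
v(Y(11)) + x(f(-3, 14)) = -30*11³ + 163/(-10 + 7) = -30*1331 + 163/(-3) = -39930 + 163*(-⅓) = -39930 - 163/3 = -119953/3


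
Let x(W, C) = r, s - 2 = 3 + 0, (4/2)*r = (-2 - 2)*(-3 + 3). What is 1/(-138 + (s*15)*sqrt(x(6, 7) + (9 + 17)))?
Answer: 23/21201 + 25*sqrt(26)/42402 ≈ 0.0040912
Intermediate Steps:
r = 0 (r = ((-2 - 2)*(-3 + 3))/2 = (-4*0)/2 = (1/2)*0 = 0)
s = 5 (s = 2 + (3 + 0) = 2 + 3 = 5)
x(W, C) = 0
1/(-138 + (s*15)*sqrt(x(6, 7) + (9 + 17))) = 1/(-138 + (5*15)*sqrt(0 + (9 + 17))) = 1/(-138 + 75*sqrt(0 + 26)) = 1/(-138 + 75*sqrt(26))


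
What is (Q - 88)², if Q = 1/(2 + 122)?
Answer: 119049921/15376 ≈ 7742.6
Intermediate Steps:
Q = 1/124 ≈ 0.0080645
(Q - 88)² = (1/124 - 88)² = (-10911/124)² = 119049921/15376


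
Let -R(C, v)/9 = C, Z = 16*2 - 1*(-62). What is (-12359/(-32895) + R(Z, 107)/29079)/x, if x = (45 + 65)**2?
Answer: 80261/2801815500 ≈ 2.8646e-5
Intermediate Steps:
Z = 94 (Z = 32 + 62 = 94)
R(C, v) = -9*C
x = 12100 (x = 110**2 = 12100)
(-12359/(-32895) + R(Z, 107)/29079)/x = (-12359/(-32895) - 9*94/29079)/12100 = (-12359*(-1/32895) - 846*1/29079)*(1/12100) = (727/1935 - 94/3231)*(1/12100) = (80261/231555)*(1/12100) = 80261/2801815500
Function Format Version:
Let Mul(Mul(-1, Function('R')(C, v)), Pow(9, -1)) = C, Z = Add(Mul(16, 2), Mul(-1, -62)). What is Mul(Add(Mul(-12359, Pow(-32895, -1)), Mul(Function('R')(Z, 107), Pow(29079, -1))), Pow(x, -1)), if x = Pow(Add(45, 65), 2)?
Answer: Rational(80261, 2801815500) ≈ 2.8646e-5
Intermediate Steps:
Z = 94 (Z = Add(32, 62) = 94)
Function('R')(C, v) = Mul(-9, C)
x = 12100 (x = Pow(110, 2) = 12100)
Mul(Add(Mul(-12359, Pow(-32895, -1)), Mul(Function('R')(Z, 107), Pow(29079, -1))), Pow(x, -1)) = Mul(Add(Mul(-12359, Pow(-32895, -1)), Mul(Mul(-9, 94), Pow(29079, -1))), Pow(12100, -1)) = Mul(Add(Mul(-12359, Rational(-1, 32895)), Mul(-846, Rational(1, 29079))), Rational(1, 12100)) = Mul(Add(Rational(727, 1935), Rational(-94, 3231)), Rational(1, 12100)) = Mul(Rational(80261, 231555), Rational(1, 12100)) = Rational(80261, 2801815500)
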